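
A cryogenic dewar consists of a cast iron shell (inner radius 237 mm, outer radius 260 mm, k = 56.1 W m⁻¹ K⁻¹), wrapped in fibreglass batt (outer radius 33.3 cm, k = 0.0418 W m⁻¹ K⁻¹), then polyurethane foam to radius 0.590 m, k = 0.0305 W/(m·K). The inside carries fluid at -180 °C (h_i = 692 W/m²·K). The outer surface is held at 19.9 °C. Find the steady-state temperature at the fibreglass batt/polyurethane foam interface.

Resistance network (inner→outer):
  R_conv,in = 1/(4πr²h) = 1/(4π·0.237²·692) = 0.002047 K/W
  R_cast iron = (1/0.237 − 1/0.260)/(4πk) = 0.3733/(4π·56.1) = 5.295×10^-4 K/W
  R_fibreglass batt = (1/0.260 − 1/0.333)/(4πk) = 0.8432/(4π·0.0418) = 1.605 K/W
  R_polyurethane foam = (1/0.333 − 1/0.590)/(4πk) = 1.308/(4π·0.0305) = 3.413 K/W
ΣR = 0.002047 + 5.295×10^-4 + 1.605 + 3.413 = 5.021 K/W
Q = ΔT/ΣR = (-180 °C − 19.9 °C)/5.021 = -39.81 W
From the inner boundary to the fibreglass batt/polyurethane foam interface, ΣR_partial = 1.608 K/W.
T_interface = T_in − Q·ΣR_partial = -180 °C − (-39.81)(1.608) = -116 °C

T = -116 °C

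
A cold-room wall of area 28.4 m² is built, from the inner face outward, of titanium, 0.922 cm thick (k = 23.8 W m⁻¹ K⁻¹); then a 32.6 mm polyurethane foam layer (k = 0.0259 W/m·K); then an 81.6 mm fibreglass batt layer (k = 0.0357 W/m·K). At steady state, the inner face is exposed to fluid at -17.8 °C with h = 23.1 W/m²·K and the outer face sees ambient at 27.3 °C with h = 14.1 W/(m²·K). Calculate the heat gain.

Q = 350 W

Treat each layer as a resistance in series:
  R_conv,in = 1/(hA) = 1/(23.1·28.4) = 0.001524 K/W
  R_titanium = L/(kA) = 0.00922/(23.8·28.4) = 1.364×10^-5 K/W
  R_polyurethane foam = L/(kA) = 0.0326/(0.0259·28.4) = 0.04432 K/W
  R_fibreglass batt = L/(kA) = 0.0816/(0.0357·28.4) = 0.08048 K/W
  R_conv,out = 1/(hA) = 1/(14.1·28.4) = 0.002497 K/W
ΣR = 0.001524 + 1.364×10^-5 + 0.04432 + 0.08048 + 0.002497 = 0.1288 K/W
Q = ΔT/ΣR = (-17.8 °C − 27.3 °C)/0.1288 = -350 W
(Negative Q ⇒ heat flows inward; heat gain = 350 W.)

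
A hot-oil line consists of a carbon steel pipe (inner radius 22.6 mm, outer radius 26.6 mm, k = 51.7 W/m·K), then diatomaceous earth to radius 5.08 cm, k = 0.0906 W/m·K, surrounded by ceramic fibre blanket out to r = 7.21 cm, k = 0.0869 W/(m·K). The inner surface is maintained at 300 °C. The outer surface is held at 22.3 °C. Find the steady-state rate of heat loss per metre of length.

Q' = 156 W/m

Resistance network (inner→outer):
  R'_carbon steel = ln(0.0266/0.0226)/(2πk) = 0.1630/(2π·51.7) = 5.017×10^-4 m·K/W
  R'_diatomaceous earth = ln(0.0508/0.0266)/(2πk) = 0.6470/(2π·0.0906) = 1.137 m·K/W
  R'_ceramic fibre blanket = ln(0.0721/0.0508)/(2πk) = 0.3502/(2π·0.0869) = 0.6413 m·K/W
ΣR = 5.017×10^-4 + 1.137 + 0.6413 = 1.779 m·K/W
Q' = ΔT/ΣR = (300 °C − 22.3 °C)/1.779 = 156 W/m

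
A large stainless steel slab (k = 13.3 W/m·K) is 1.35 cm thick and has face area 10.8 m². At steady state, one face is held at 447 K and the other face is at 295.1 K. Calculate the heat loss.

Q = kA·ΔT/L = 13.3 × 10.8 × |447 K − 295.1 K| / 0.0135 = 1.62×10^6 W

Q = 1620 kW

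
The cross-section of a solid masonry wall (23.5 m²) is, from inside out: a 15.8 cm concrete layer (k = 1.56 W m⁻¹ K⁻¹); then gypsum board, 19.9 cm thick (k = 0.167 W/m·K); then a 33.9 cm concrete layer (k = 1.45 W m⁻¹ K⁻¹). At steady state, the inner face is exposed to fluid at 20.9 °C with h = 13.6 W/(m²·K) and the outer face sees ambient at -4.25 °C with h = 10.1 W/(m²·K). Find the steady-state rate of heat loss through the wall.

Q = 348 W

Treat each layer as a resistance in series:
  R_conv,in = 1/(hA) = 1/(13.6·23.5) = 0.003129 K/W
  R_concrete = L/(kA) = 0.158/(1.56·23.5) = 0.004310 K/W
  R_gypsum board = L/(kA) = 0.199/(0.167·23.5) = 0.05071 K/W
  R_concrete = L/(kA) = 0.339/(1.45·23.5) = 0.009949 K/W
  R_conv,out = 1/(hA) = 1/(10.1·23.5) = 0.004213 K/W
ΣR = 0.003129 + 0.004310 + 0.05071 + 0.009949 + 0.004213 = 0.07231 K/W
Q = ΔT/ΣR = (20.9 °C − -4.25 °C)/0.07231 = 348 W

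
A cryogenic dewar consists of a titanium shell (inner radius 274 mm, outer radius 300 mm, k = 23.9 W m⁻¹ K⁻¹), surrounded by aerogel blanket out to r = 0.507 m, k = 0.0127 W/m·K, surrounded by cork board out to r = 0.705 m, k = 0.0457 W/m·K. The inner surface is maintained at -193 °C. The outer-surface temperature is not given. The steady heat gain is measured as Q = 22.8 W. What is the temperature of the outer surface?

T_out = 23.4 °C

Sum the resistances:
  R_titanium = (1/0.274 − 1/0.300)/(4πk) = 0.3163/(4π·23.9) = 0.001053 K/W
  R_aerogel blanket = (1/0.300 − 1/0.507)/(4πk) = 1.361/(4π·0.0127) = 8.528 K/W
  R_cork board = (1/0.507 − 1/0.705)/(4πk) = 0.5539/(4π·0.0457) = 0.9646 K/W
ΣR = 9.493 K/W
ΔT = Q·ΣR = 22.8 × 9.493 = 216.4 K
Heat flows inward, so T_out = T_in + ΔT = -193 + 216.4 = 23.4 °C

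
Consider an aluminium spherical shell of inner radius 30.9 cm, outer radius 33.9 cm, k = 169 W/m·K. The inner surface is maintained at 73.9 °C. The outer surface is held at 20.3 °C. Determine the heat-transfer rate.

Q = 3.97×10^5 W

Q = 4πk·ΔT/(1/r₁ − 1/r₂) = 4π × 169 × 53.6 / (1/0.309 − 1/0.339) = 3.97×10^5 W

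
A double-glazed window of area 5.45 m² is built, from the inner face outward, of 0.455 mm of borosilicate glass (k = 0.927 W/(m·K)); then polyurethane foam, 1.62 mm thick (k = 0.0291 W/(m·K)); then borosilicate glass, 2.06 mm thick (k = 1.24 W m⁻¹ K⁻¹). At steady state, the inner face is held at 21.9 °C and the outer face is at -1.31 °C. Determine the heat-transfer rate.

Q = 2190 W

Series thermal resistances, inner to outer:
  R_borosilicate glass = L/(kA) = 4.55×10^-4/(0.927·5.45) = 9.006×10^-5 K/W
  R_polyurethane foam = L/(kA) = 0.00162/(0.0291·5.45) = 0.01021 K/W
  R_borosilicate glass = L/(kA) = 0.00206/(1.24·5.45) = 3.048×10^-4 K/W
ΣR = 9.006×10^-5 + 0.01021 + 3.048×10^-4 = 0.01060 K/W
Q = ΔT/ΣR = (21.9 °C − -1.31 °C)/0.01060 = 2190 W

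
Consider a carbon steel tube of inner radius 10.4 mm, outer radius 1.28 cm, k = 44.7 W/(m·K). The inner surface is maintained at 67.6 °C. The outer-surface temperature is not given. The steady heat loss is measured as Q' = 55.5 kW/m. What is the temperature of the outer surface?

T_out = 26.6 °C

Sum the resistances:
  R'_carbon steel = ln(0.0128/0.0104)/(2πk) = 0.2076/(2π·44.7) = 7.393×10^-4 m·K/W
ΣR = 7.393×10^-4 m·K/W
ΔT = Q'·ΣR = 55500 × 7.393×10^-4 = 41.03 K
Heat flows outward, so T_out = T_in − ΔT = 67.6 − 41.03 = 26.6 °C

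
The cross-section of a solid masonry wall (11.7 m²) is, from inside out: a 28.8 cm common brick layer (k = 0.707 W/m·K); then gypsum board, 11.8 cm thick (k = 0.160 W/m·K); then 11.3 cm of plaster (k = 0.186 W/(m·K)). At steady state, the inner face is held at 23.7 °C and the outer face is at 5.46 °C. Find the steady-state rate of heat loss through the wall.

Q = 122 W

Resistance network (inner→outer):
  R_common brick = L/(kA) = 0.288/(0.707·11.7) = 0.03482 K/W
  R_gypsum board = L/(kA) = 0.118/(0.160·11.7) = 0.06303 K/W
  R_plaster = L/(kA) = 0.113/(0.186·11.7) = 0.05193 K/W
ΣR = 0.03482 + 0.06303 + 0.05193 = 0.1498 K/W
Q = ΔT/ΣR = (23.7 °C − 5.46 °C)/0.1498 = 122 W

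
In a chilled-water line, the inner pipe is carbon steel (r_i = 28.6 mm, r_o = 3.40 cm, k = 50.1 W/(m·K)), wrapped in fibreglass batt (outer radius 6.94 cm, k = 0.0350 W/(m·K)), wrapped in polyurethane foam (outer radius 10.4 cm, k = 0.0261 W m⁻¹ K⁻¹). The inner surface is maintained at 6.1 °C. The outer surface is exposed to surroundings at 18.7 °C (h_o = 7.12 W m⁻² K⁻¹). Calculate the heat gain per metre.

Q' = 2.13 W/m

Series thermal resistances, inner to outer:
  R'_carbon steel = ln(0.0340/0.0286)/(2πk) = 0.1730/(2π·50.1) = 5.494×10^-4 m·K/W
  R'_fibreglass batt = ln(0.0694/0.0340)/(2πk) = 0.7135/(2π·0.0350) = 3.245 m·K/W
  R'_polyurethane foam = ln(0.104/0.0694)/(2πk) = 0.4045/(2π·0.0261) = 2.467 m·K/W
  R'_conv,out = 1/(2πr h) = 1/(2π·0.104·7.12) = 0.2149 m·K/W
ΣR = 5.494×10^-4 + 3.245 + 2.467 + 0.2149 = 5.927 m·K/W
Q' = ΔT/ΣR = (6.1 °C − 18.7 °C)/5.927 = -2.13 W/m
(Negative Q' ⇒ heat flows inward; heat gain = 2.13 W/m.)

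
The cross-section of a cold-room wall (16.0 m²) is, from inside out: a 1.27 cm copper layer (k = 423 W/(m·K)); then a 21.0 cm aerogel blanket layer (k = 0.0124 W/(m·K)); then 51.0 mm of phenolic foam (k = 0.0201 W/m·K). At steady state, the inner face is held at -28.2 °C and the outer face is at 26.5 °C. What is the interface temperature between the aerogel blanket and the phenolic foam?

Series thermal resistances, inner to outer:
  R_copper = L/(kA) = 0.0127/(423·16.0) = 1.876×10^-6 K/W
  R_aerogel blanket = L/(kA) = 0.210/(0.0124·16.0) = 1.058 K/W
  R_phenolic foam = L/(kA) = 0.0510/(0.0201·16.0) = 0.1586 K/W
ΣR = 1.876×10^-6 + 1.058 + 0.1586 = 1.217 K/W
Q = ΔT/ΣR = (-28.2 °C − 26.5 °C)/1.217 = -44.95 W
From the inner boundary to the aerogel blanket/phenolic foam interface, ΣR_partial = 1.058 K/W.
T_interface = T_in − Q·ΣR_partial = -28.2 °C − (-44.95)(1.058) = 19.4 °C

T = 19.4 °C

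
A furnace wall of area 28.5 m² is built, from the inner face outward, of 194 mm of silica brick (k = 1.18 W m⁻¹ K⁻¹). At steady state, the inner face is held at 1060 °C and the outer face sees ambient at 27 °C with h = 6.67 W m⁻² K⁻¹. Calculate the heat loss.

Q = 93.7 kW

Treat each layer as a resistance in series:
  R_silica brick = L/(kA) = 0.194/(1.18·28.5) = 0.005769 K/W
  R_conv,out = 1/(hA) = 1/(6.67·28.5) = 0.005261 K/W
ΣR = 0.005769 + 0.005261 = 0.01103 K/W
Q = ΔT/ΣR = (1060 °C − 27 °C)/0.01103 = 93700 W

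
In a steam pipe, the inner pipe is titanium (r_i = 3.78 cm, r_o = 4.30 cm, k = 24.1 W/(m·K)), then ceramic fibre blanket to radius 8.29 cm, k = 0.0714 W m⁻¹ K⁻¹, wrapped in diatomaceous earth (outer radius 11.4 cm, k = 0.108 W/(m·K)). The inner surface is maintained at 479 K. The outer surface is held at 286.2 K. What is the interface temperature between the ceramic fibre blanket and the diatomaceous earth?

T = 333.0 K

Treat each layer as a resistance in series:
  R'_titanium = ln(0.0430/0.0378)/(2πk) = 0.1289/(2π·24.1) = 8.512×10^-4 m·K/W
  R'_ceramic fibre blanket = ln(0.0829/0.0430)/(2πk) = 0.6564/(2π·0.0714) = 1.463 m·K/W
  R'_diatomaceous earth = ln(0.114/0.0829)/(2πk) = 0.3186/(2π·0.108) = 0.4695 m·K/W
ΣR = 8.512×10^-4 + 1.463 + 0.4695 = 1.933 m·K/W
Q' = ΔT/ΣR = (479 K − 286.2 K)/1.933 = 99.74 W/m
From the inner boundary to the ceramic fibre blanket/diatomaceous earth interface, ΣR_partial = 1.464 m·K/W.
T_interface = T_in − Q'·ΣR_partial = 479 K − (99.74)(1.464) = 333.0 K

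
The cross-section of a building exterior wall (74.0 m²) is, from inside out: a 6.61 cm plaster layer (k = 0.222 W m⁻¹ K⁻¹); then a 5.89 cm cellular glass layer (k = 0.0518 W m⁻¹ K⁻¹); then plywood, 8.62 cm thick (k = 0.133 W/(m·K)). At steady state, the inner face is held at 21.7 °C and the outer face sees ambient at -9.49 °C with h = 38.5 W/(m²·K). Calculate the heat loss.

Resistance network (inner→outer):
  R_plaster = L/(kA) = 0.0661/(0.222·74.0) = 0.004024 K/W
  R_cellular glass = L/(kA) = 0.0589/(0.0518·74.0) = 0.01537 K/W
  R_plywood = L/(kA) = 0.0862/(0.133·74.0) = 0.008758 K/W
  R_conv,out = 1/(hA) = 1/(38.5·74.0) = 3.510×10^-4 K/W
ΣR = 0.004024 + 0.01537 + 0.008758 + 3.510×10^-4 = 0.02850 K/W
Q = ΔT/ΣR = (21.7 °C − -9.49 °C)/0.02850 = 1090 W

Q = 1090 W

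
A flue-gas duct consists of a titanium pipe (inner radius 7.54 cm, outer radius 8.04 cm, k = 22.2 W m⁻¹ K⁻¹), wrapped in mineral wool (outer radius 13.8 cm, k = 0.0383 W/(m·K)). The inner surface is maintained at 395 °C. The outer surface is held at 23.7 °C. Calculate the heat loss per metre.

Series thermal resistances, inner to outer:
  R'_titanium = ln(0.0804/0.0754)/(2πk) = 0.06421/(2π·22.2) = 4.603×10^-4 m·K/W
  R'_mineral wool = ln(0.138/0.0804)/(2πk) = 0.5402/(2π·0.0383) = 2.245 m·K/W
ΣR = 4.603×10^-4 + 2.245 = 2.245 m·K/W
Q' = ΔT/ΣR = (395 °C − 23.7 °C)/2.245 = 165 W/m

Q' = 165 W/m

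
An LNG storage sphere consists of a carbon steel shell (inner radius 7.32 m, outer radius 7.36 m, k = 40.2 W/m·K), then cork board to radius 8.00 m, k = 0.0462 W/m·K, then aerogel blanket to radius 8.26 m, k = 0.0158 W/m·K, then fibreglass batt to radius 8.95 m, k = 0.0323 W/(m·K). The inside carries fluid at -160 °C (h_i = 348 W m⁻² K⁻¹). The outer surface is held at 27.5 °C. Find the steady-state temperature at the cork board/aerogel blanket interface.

Resistance network (inner→outer):
  R_conv,in = 1/(4πr²h) = 1/(4π·7.32²·348) = 4.268×10^-6 K/W
  R_carbon steel = (1/7.32 − 1/7.36)/(4πk) = 7.425×10^-4/(4π·40.2) = 1.470×10^-6 K/W
  R_cork board = (1/7.36 − 1/8.00)/(4πk) = 0.01087/(4π·0.0462) = 0.01872 K/W
  R_aerogel blanket = (1/8.00 − 1/8.26)/(4πk) = 0.003935/(4π·0.0158) = 0.01982 K/W
  R_fibreglass batt = (1/8.26 − 1/8.95)/(4πk) = 0.009334/(4π·0.0323) = 0.02300 K/W
ΣR = 4.268×10^-6 + 1.470×10^-6 + 0.01872 + 0.01982 + 0.02300 = 0.06155 K/W
Q = ΔT/ΣR = (-160 °C − 27.5 °C)/0.06155 = -3046 W
From the inner boundary to the cork board/aerogel blanket interface, ΣR_partial = 0.01873 K/W.
T_interface = T_in − Q·ΣR_partial = -160 °C − (-3046)(0.01873) = -103 °C

T = -103 °C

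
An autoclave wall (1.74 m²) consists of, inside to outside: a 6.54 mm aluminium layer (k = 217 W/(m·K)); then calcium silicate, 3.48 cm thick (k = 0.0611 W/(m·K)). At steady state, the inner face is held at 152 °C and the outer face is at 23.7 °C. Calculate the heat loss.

Resistance network (inner→outer):
  R_aluminium = L/(kA) = 0.00654/(217·1.74) = 1.732×10^-5 K/W
  R_calcium silicate = L/(kA) = 0.0348/(0.0611·1.74) = 0.3273 K/W
ΣR = 1.732×10^-5 + 0.3273 = 0.3273 K/W
Q = ΔT/ΣR = (152 °C − 23.7 °C)/0.3273 = 392 W

Q = 392 W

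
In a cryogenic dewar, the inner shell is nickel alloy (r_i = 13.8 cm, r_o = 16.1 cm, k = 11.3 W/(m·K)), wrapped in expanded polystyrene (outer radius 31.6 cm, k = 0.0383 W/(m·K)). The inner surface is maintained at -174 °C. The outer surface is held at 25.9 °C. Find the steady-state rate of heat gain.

Q = 31.5 W

Series thermal resistances, inner to outer:
  R_nickel alloy = (1/0.138 − 1/0.161)/(4πk) = 1.035/(4π·11.3) = 0.007290 K/W
  R_expanded polystyrene = (1/0.161 − 1/0.316)/(4πk) = 3.047/(4π·0.0383) = 6.330 K/W
ΣR = 0.007290 + 6.330 = 6.337 K/W
Q = ΔT/ΣR = (-174 °C − 25.9 °C)/6.337 = -31.5 W
(Negative Q ⇒ heat flows inward; heat gain = 31.5 W.)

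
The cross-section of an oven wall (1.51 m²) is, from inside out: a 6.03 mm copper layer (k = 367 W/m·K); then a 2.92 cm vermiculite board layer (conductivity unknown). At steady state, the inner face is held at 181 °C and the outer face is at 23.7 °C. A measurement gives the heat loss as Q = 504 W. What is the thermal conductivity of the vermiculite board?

ΣR = ΔT/Q = |181 − 23.7|/504 = 0.3121 K/W
Known resistances:
  R_copper = L/(kA) = 0.00603/(367·1.51) = 1.088×10^-5 K/W
R_vermiculite board = ΣR − ΣR_known = 0.3121 − 1.088×10^-5 = 0.3121 K/W
L/(kA) = 0.3121 ⇒ k = 0.0292/(0.3121·1.51) = 0.0620 W/m·K

k = 0.0620 W/m·K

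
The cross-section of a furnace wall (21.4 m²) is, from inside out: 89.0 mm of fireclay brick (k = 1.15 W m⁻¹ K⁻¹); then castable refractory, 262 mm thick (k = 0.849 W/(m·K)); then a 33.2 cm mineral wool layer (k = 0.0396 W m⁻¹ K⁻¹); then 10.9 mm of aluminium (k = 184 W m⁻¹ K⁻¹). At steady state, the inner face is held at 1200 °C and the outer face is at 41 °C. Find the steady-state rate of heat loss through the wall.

Resistance network (inner→outer):
  R_fireclay brick = L/(kA) = 0.0890/(1.15·21.4) = 0.003616 K/W
  R_castable refractory = L/(kA) = 0.262/(0.849·21.4) = 0.01442 K/W
  R_mineral wool = L/(kA) = 0.332/(0.0396·21.4) = 0.3918 K/W
  R_aluminium = L/(kA) = 0.0109/(184·21.4) = 2.768×10^-6 K/W
ΣR = 0.003616 + 0.01442 + 0.3918 + 2.768×10^-6 = 0.4098 K/W
Q = ΔT/ΣR = (1200 °C − 41 °C)/0.4098 = 2830 W

Q = 2830 W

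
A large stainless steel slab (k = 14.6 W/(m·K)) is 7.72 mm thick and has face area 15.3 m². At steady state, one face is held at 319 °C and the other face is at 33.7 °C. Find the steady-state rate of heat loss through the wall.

Q = kA·ΔT/L = 14.6 × 15.3 × |319 °C − 33.7 °C| / 0.00772 = 8.26×10^6 W

Q = 8260 kW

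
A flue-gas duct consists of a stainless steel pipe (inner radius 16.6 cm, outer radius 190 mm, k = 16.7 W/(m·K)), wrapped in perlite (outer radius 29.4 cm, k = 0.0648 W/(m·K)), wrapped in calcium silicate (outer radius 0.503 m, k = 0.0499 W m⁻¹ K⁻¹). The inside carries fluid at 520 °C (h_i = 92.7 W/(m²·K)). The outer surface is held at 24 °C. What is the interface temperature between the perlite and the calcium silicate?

Series thermal resistances, inner to outer:
  R'_conv,in = 1/(2πr h) = 1/(2π·0.166·92.7) = 0.01034 m·K/W
  R'_stainless steel = ln(0.190/0.166)/(2πk) = 0.1350/(2π·16.7) = 0.001287 m·K/W
  R'_perlite = ln(0.294/0.190)/(2πk) = 0.4366/(2π·0.0648) = 1.072 m·K/W
  R'_calcium silicate = ln(0.503/0.294)/(2πk) = 0.5370/(2π·0.0499) = 1.713 m·K/W
ΣR = 0.01034 + 0.001287 + 1.072 + 1.713 = 2.797 m·K/W
Q' = ΔT/ΣR = (520 °C − 24 °C)/2.797 = 177.3 W/m
From the inner boundary to the perlite/calcium silicate interface, ΣR_partial = 1.084 m·K/W.
T_interface = T_in − Q'·ΣR_partial = 520 °C − (177.3)(1.084) = 328 °C

T = 328 °C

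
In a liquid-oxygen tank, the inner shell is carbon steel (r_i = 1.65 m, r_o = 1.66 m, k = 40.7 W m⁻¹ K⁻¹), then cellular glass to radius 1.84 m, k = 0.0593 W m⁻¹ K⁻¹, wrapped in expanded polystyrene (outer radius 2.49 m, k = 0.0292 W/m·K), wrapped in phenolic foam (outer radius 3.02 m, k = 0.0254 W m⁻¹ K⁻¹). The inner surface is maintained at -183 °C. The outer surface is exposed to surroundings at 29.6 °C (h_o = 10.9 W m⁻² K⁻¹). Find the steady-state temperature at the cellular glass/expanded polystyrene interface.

T = -159 °C

Series thermal resistances, inner to outer:
  R_carbon steel = (1/1.65 − 1/1.66)/(4πk) = 0.003651/(4π·40.7) = 7.138×10^-6 K/W
  R_cellular glass = (1/1.66 − 1/1.84)/(4πk) = 0.05893/(4π·0.0593) = 0.07908 K/W
  R_expanded polystyrene = (1/1.84 − 1/2.49)/(4πk) = 0.1419/(4π·0.0292) = 0.3866 K/W
  R_phenolic foam = (1/2.49 − 1/3.02)/(4πk) = 0.07048/(4π·0.0254) = 0.2208 K/W
  R_conv,out = 1/(4πr²h) = 1/(4π·3.02²·10.9) = 8.005×10^-4 K/W
ΣR = 7.138×10^-6 + 0.07908 + 0.3866 + 0.2208 + 8.005×10^-4 = 0.6873 K/W
Q = ΔT/ΣR = (-183 °C − 29.6 °C)/0.6873 = -309.3 W
From the inner boundary to the cellular glass/expanded polystyrene interface, ΣR_partial = 0.07909 K/W.
T_interface = T_in − Q·ΣR_partial = -183 °C − (-309.3)(0.07909) = -159 °C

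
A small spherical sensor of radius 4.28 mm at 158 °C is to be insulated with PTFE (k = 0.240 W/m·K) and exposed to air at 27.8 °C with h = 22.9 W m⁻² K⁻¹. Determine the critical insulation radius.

r_cr = 2.10 cm

For a sphere, r_cr = 2k_ins/h = 2·0.240/22.9 = 0.0210 m = 2.10 cm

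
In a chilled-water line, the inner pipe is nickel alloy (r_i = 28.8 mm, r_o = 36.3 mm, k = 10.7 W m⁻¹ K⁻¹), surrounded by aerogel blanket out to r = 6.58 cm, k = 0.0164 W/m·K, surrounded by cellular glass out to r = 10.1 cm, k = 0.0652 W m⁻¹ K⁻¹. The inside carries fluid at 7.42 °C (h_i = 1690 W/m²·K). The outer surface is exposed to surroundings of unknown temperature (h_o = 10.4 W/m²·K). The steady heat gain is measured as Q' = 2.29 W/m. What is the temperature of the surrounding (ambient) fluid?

Series resistances:
  R'_conv,in = 1/(2πr h) = 1/(2π·0.0288·1690) = 0.003270 m·K/W
  R'_nickel alloy = ln(0.0363/0.0288)/(2πk) = 0.2314/(2π·10.7) = 0.003443 m·K/W
  R'_aerogel blanket = ln(0.0658/0.0363)/(2πk) = 0.5948/(2π·0.0164) = 5.772 m·K/W
  R'_cellular glass = ln(0.101/0.0658)/(2πk) = 0.4285/(2π·0.0652) = 1.046 m·K/W
  R'_conv,out = 1/(2πr h) = 1/(2π·0.101·10.4) = 0.1515 m·K/W
ΣR = 6.977 m·K/W
ΔT = Q'·ΣR = 2.29 × 6.977 = 15.98 K
Heat flows inward, so T_out = T_in + ΔT = 7.42 + 15.98 = 23.4 °C

T_out = 23.4 °C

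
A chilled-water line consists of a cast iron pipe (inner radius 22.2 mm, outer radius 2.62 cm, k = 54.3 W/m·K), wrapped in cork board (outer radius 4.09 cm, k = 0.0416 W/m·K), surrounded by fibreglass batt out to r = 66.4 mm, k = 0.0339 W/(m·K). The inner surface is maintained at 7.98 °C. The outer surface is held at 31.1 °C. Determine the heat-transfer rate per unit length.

Q' = 5.81 W/m

Resistance network (inner→outer):
  R'_cast iron = ln(0.0262/0.0222)/(2πk) = 0.1657/(2π·54.3) = 4.856×10^-4 m·K/W
  R'_cork board = ln(0.0409/0.0262)/(2πk) = 0.4454/(2π·0.0416) = 1.704 m·K/W
  R'_fibreglass batt = ln(0.0664/0.0409)/(2πk) = 0.4846/(2π·0.0339) = 2.275 m·K/W
ΣR = 4.856×10^-4 + 1.704 + 2.275 = 3.979 m·K/W
Q' = ΔT/ΣR = (7.98 °C − 31.1 °C)/3.979 = -5.81 W/m
(Negative Q' ⇒ heat flows inward; heat gain = 5.81 W/m.)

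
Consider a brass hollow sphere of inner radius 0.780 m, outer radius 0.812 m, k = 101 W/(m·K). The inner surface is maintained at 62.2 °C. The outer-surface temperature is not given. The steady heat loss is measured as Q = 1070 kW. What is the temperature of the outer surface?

T_out = 19.6 °C

Sum the resistances:
  R_brass = (1/0.780 − 1/0.812)/(4πk) = 0.05052/(4π·101) = 3.981×10^-5 K/W
ΣR = 3.981×10^-5 K/W
ΔT = Q·ΣR = 1.07×10^6 × 3.981×10^-5 = 42.60 K
Heat flows outward, so T_out = T_in − ΔT = 62.2 − 42.60 = 19.6 °C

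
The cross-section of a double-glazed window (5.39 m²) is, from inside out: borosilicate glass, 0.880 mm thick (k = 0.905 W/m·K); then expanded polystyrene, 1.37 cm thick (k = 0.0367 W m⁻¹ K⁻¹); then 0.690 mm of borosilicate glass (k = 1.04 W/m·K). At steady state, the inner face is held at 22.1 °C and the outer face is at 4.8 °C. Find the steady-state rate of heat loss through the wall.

Resistance network (inner→outer):
  R_borosilicate glass = L/(kA) = 8.80×10^-4/(0.905·5.39) = 1.804×10^-4 K/W
  R_expanded polystyrene = L/(kA) = 0.0137/(0.0367·5.39) = 0.06926 K/W
  R_borosilicate glass = L/(kA) = 6.90×10^-4/(1.04·5.39) = 1.231×10^-4 K/W
ΣR = 1.804×10^-4 + 0.06926 + 1.231×10^-4 = 0.06956 K/W
Q = ΔT/ΣR = (22.1 °C − 4.8 °C)/0.06956 = 249 W

Q = 249 W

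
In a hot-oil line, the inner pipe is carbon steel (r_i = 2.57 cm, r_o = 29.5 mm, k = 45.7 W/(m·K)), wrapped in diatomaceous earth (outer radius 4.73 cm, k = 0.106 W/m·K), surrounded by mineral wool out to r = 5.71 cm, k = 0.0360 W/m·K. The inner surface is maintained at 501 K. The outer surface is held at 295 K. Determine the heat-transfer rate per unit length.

Q' = 134 W/m

Resistance network (inner→outer):
  R'_carbon steel = ln(0.0295/0.0257)/(2πk) = 0.1379/(2π·45.7) = 4.802×10^-4 m·K/W
  R'_diatomaceous earth = ln(0.0473/0.0295)/(2πk) = 0.4721/(2π·0.106) = 0.7089 m·K/W
  R'_mineral wool = ln(0.0571/0.0473)/(2πk) = 0.1883/(2π·0.0360) = 0.8324 m·K/W
ΣR = 4.802×10^-4 + 0.7089 + 0.8324 = 1.542 m·K/W
Q' = ΔT/ΣR = (501 K − 295 K)/1.542 = 134 W/m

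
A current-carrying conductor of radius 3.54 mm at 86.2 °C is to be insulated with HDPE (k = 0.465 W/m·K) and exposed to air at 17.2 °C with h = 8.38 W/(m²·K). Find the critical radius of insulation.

For a cylinder, r_cr = k_ins/h = 0.465/8.38 = 0.0555 m = 5.55 cm

r_cr = 5.55 cm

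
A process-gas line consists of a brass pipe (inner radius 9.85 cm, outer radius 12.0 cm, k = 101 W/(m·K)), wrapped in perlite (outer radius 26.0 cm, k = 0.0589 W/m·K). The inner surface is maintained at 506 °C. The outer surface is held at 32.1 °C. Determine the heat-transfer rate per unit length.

Q' = 227 W/m

Treat each layer as a resistance in series:
  R'_brass = ln(0.120/0.0985)/(2πk) = 0.1974/(2π·101) = 3.111×10^-4 m·K/W
  R'_perlite = ln(0.260/0.120)/(2πk) = 0.7732/(2π·0.0589) = 2.089 m·K/W
ΣR = 3.111×10^-4 + 2.089 = 2.089 m·K/W
Q' = ΔT/ΣR = (506 °C − 32.1 °C)/2.089 = 227 W/m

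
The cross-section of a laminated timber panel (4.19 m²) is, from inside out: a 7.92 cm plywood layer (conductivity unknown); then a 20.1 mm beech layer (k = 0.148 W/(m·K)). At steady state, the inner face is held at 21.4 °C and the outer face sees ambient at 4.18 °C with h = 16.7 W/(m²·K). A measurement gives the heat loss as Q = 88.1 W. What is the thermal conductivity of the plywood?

ΣR = ΔT/Q = |21.4 − 4.18|/88.1 = 0.1955 K/W
Known resistances:
  R_beech = L/(kA) = 0.0201/(0.148·4.19) = 0.03241 K/W
  R_conv,out = 1/(hA) = 1/(16.7·4.19) = 0.01429 K/W
R_plywood = ΣR − ΣR_known = 0.1955 − 0.04670 = 0.1488 K/W
L/(kA) = 0.1488 ⇒ k = 0.0792/(0.1488·4.19) = 0.127 W/m·K

k = 0.127 W/m·K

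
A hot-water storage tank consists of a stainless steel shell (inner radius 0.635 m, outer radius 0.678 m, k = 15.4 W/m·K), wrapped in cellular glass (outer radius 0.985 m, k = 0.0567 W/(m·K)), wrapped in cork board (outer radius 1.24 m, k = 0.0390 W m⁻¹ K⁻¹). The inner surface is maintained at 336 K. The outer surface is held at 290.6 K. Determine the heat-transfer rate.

Resistance network (inner→outer):
  R_stainless steel = (1/0.635 − 1/0.678)/(4πk) = 0.09988/(4π·15.4) = 5.161×10^-4 K/W
  R_cellular glass = (1/0.678 − 1/0.985)/(4πk) = 0.4597/(4π·0.0567) = 0.6452 K/W
  R_cork board = (1/0.985 − 1/1.24)/(4πk) = 0.2088/(4π·0.0390) = 0.4260 K/W
ΣR = 5.161×10^-4 + 0.6452 + 0.4260 = 1.072 K/W
Q = ΔT/ΣR = (336 K − 290.6 K)/1.072 = 42.4 W

Q = 42.4 W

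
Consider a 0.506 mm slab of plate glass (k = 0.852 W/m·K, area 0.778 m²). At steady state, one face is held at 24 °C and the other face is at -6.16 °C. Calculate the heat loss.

Q = kA·ΔT/L = 0.852 × 0.778 × |24 °C − -6.16 °C| / 5.06×10^-4 = 39500 W

Q = 39500 W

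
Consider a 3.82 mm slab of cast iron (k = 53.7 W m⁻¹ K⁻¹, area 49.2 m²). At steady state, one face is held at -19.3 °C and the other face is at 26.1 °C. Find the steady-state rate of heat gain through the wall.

Q = kA·ΔT/L = 53.7 × 49.2 × |-19.3 °C − 26.1 °C| / 0.00382 = 3.14×10^7 W

Q = 31400 kW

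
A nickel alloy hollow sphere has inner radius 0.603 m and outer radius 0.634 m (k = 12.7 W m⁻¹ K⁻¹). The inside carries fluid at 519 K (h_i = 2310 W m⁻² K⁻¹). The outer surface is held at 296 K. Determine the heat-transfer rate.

Treat each layer as a resistance in series:
  R_conv,in = 1/(4πr²h) = 1/(4π·0.603²·2310) = 9.474×10^-5 K/W
  R_nickel alloy = (1/0.603 − 1/0.634)/(4πk) = 0.08109/(4π·12.7) = 5.081×10^-4 K/W
ΣR = 9.474×10^-5 + 5.081×10^-4 = 6.028×10^-4 K/W
Q = ΔT/ΣR = (519 K − 296 K)/6.028×10^-4 = 3.70×10^5 W

Q = 3.70×10^5 W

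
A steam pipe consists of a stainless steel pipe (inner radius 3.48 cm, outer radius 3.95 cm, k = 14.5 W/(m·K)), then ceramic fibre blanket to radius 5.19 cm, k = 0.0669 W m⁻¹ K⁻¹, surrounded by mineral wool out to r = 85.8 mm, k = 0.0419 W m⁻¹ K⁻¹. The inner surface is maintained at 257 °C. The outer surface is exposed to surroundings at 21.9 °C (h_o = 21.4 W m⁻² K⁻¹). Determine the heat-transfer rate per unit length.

Resistance network (inner→outer):
  R'_stainless steel = ln(0.0395/0.0348)/(2πk) = 0.1267/(2π·14.5) = 0.001391 m·K/W
  R'_ceramic fibre blanket = ln(0.0519/0.0395)/(2πk) = 0.2730/(2π·0.0669) = 0.6495 m·K/W
  R'_mineral wool = ln(0.0858/0.0519)/(2πk) = 0.5027/(2π·0.0419) = 1.909 m·K/W
  R'_conv,out = 1/(2πr h) = 1/(2π·0.0858·21.4) = 0.08668 m·K/W
ΣR = 0.001391 + 0.6495 + 1.909 + 0.08668 = 2.647 m·K/W
Q' = ΔT/ΣR = (257 °C − 21.9 °C)/2.647 = 88.8 W/m

Q' = 88.8 W/m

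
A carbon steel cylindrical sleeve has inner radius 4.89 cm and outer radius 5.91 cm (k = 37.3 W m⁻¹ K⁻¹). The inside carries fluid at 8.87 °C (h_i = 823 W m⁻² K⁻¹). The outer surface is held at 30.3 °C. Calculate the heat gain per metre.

Series thermal resistances, inner to outer:
  R'_conv,in = 1/(2πr h) = 1/(2π·0.0489·823) = 0.003955 m·K/W
  R'_carbon steel = ln(0.0591/0.0489)/(2πk) = 0.1895/(2π·37.3) = 8.084×10^-4 m·K/W
ΣR = 0.003955 + 8.084×10^-4 = 0.004763 m·K/W
Q' = ΔT/ΣR = (8.87 °C − 30.3 °C)/0.004763 = -4500 W/m
(Negative Q' ⇒ heat flows inward; heat gain = 4500 W/m.)

Q' = 4.50 kW/m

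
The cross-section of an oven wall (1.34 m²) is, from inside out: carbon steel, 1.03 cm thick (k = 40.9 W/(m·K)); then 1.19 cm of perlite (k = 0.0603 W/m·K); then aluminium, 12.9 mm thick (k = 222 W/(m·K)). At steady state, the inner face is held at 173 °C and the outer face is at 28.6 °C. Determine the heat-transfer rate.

Q = 979 W

Resistance network (inner→outer):
  R_carbon steel = L/(kA) = 0.0103/(40.9·1.34) = 1.879×10^-4 K/W
  R_perlite = L/(kA) = 0.0119/(0.0603·1.34) = 0.1473 K/W
  R_aluminium = L/(kA) = 0.0129/(222·1.34) = 4.336×10^-5 K/W
ΣR = 1.879×10^-4 + 0.1473 + 4.336×10^-5 = 0.1475 K/W
Q = ΔT/ΣR = (173 °C − 28.6 °C)/0.1475 = 979 W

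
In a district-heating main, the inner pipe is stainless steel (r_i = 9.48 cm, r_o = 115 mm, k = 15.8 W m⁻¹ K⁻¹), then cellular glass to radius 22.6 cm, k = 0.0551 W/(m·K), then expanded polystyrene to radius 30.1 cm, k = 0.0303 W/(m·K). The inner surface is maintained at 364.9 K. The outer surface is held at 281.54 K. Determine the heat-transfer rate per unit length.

Q' = 24.1 W/m

Treat each layer as a resistance in series:
  R'_stainless steel = ln(0.115/0.0948)/(2πk) = 0.1932/(2π·15.8) = 0.001946 m·K/W
  R'_cellular glass = ln(0.226/0.115)/(2πk) = 0.6756/(2π·0.0551) = 1.951 m·K/W
  R'_expanded polystyrene = ln(0.301/0.226)/(2πk) = 0.2866/(2π·0.0303) = 1.505 m·K/W
ΣR = 0.001946 + 1.951 + 1.505 = 3.458 m·K/W
Q' = ΔT/ΣR = (364.9 K − 281.54 K)/3.458 = 24.1 W/m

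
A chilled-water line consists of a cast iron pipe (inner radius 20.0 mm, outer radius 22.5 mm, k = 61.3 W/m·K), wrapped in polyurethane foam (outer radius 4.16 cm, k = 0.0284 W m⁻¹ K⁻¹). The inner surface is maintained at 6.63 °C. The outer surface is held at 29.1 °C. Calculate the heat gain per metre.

Q' = 6.52 W/m

Series thermal resistances, inner to outer:
  R'_cast iron = ln(0.0225/0.0200)/(2πk) = 0.1178/(2π·61.3) = 3.058×10^-4 m·K/W
  R'_polyurethane foam = ln(0.0416/0.0225)/(2πk) = 0.6146/(2π·0.0284) = 3.444 m·K/W
ΣR = 3.058×10^-4 + 3.444 = 3.444 m·K/W
Q' = ΔT/ΣR = (6.63 °C − 29.1 °C)/3.444 = -6.52 W/m
(Negative Q' ⇒ heat flows inward; heat gain = 6.52 W/m.)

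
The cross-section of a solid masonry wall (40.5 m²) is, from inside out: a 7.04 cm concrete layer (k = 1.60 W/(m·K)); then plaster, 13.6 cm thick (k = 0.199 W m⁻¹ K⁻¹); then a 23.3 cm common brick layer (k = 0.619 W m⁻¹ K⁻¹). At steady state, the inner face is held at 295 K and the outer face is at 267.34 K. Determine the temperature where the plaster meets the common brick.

Series thermal resistances, inner to outer:
  R_concrete = L/(kA) = 0.0704/(1.60·40.5) = 0.001086 K/W
  R_plaster = L/(kA) = 0.136/(0.199·40.5) = 0.01687 K/W
  R_common brick = L/(kA) = 0.233/(0.619·40.5) = 0.009294 K/W
ΣR = 0.001086 + 0.01687 + 0.009294 = 0.02725 K/W
Q = ΔT/ΣR = (295 K − 267.34 K)/0.02725 = 1015 W
From the inner boundary to the plaster/common brick interface, ΣR_partial = 0.01796 K/W.
T_interface = T_in − Q·ΣR_partial = 295 K − (1015)(0.01796) = 276.77 K

T = 276.77 K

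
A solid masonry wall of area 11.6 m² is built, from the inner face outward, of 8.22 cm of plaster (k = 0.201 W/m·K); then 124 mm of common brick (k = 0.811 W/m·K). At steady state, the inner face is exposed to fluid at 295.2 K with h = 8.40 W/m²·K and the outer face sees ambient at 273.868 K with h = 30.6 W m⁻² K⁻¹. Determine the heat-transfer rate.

Treat each layer as a resistance in series:
  R_conv,in = 1/(hA) = 1/(8.40·11.6) = 0.01026 K/W
  R_plaster = L/(kA) = 0.0822/(0.201·11.6) = 0.03525 K/W
  R_common brick = L/(kA) = 0.124/(0.811·11.6) = 0.01318 K/W
  R_conv,out = 1/(hA) = 1/(30.6·11.6) = 0.002817 K/W
ΣR = 0.01026 + 0.03525 + 0.01318 + 0.002817 = 0.06151 K/W
Q = ΔT/ΣR = (295.2 K − 273.868 K)/0.06151 = 347 W

Q = 347 W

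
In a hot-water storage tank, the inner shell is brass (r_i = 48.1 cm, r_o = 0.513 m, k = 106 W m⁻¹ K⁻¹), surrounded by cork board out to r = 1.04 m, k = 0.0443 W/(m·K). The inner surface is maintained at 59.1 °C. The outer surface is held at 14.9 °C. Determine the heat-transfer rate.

Treat each layer as a resistance in series:
  R_brass = (1/0.481 − 1/0.513)/(4πk) = 0.1297/(4π·106) = 9.736×10^-5 K/W
  R_cork board = (1/0.513 − 1/1.04)/(4πk) = 0.9878/(4π·0.0443) = 1.774 K/W
ΣR = 9.736×10^-5 + 1.774 = 1.774 K/W
Q = ΔT/ΣR = (59.1 °C − 14.9 °C)/1.774 = 24.9 W

Q = 24.9 W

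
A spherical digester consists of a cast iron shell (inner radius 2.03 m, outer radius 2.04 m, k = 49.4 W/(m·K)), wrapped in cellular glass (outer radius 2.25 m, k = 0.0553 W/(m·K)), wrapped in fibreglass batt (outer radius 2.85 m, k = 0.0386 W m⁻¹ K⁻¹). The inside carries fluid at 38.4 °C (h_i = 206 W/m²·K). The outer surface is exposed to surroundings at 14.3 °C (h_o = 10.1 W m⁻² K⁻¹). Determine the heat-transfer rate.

Resistance network (inner→outer):
  R_conv,in = 1/(4πr²h) = 1/(4π·2.03²·206) = 9.374×10^-5 K/W
  R_cast iron = (1/2.03 − 1/2.04)/(4πk) = 0.002415/(4π·49.4) = 3.890×10^-6 K/W
  R_cellular glass = (1/2.04 − 1/2.25)/(4πk) = 0.04575/(4π·0.0553) = 0.06584 K/W
  R_fibreglass batt = (1/2.25 − 1/2.85)/(4πk) = 0.09357/(4π·0.0386) = 0.1929 K/W
  R_conv,out = 1/(4πr²h) = 1/(4π·2.85²·10.1) = 9.700×10^-4 K/W
ΣR = 9.374×10^-5 + 3.890×10^-6 + 0.06584 + 0.1929 + 9.700×10^-4 = 0.2598 K/W
Q = ΔT/ΣR = (38.4 °C − 14.3 °C)/0.2598 = 92.8 W

Q = 92.8 W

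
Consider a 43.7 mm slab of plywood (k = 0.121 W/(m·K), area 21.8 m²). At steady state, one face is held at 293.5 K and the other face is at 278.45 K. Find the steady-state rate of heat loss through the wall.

Q = kA·ΔT/L = 0.121 × 21.8 × |293.5 K − 278.45 K| / 0.0437 = 908 W

Q = 908 W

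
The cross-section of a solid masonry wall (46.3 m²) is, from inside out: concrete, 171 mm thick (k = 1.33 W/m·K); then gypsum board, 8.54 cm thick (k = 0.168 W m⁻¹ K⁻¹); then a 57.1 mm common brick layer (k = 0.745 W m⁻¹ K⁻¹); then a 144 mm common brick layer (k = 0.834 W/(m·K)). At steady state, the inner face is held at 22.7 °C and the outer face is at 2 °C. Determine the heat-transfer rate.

Q = 1080 W

Resistance network (inner→outer):
  R_concrete = L/(kA) = 0.171/(1.33·46.3) = 0.002777 K/W
  R_gypsum board = L/(kA) = 0.0854/(0.168·46.3) = 0.01098 K/W
  R_common brick = L/(kA) = 0.0571/(0.745·46.3) = 0.001655 K/W
  R_common brick = L/(kA) = 0.144/(0.834·46.3) = 0.003729 K/W
ΣR = 0.002777 + 0.01098 + 0.001655 + 0.003729 = 0.01914 K/W
Q = ΔT/ΣR = (22.7 °C − 2 °C)/0.01914 = 1080 W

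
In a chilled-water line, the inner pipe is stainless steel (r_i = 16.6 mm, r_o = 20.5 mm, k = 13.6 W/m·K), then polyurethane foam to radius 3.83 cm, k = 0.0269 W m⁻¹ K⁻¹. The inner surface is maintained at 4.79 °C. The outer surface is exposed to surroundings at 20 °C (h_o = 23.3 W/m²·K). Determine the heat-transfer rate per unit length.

Treat each layer as a resistance in series:
  R'_stainless steel = ln(0.0205/0.0166)/(2πk) = 0.2110/(2π·13.6) = 0.002470 m·K/W
  R'_polyurethane foam = ln(0.0383/0.0205)/(2πk) = 0.6250/(2π·0.0269) = 3.698 m·K/W
  R'_conv,out = 1/(2πr h) = 1/(2π·0.0383·23.3) = 0.1783 m·K/W
ΣR = 0.002470 + 3.698 + 0.1783 = 3.879 m·K/W
Q' = ΔT/ΣR = (4.79 °C − 20 °C)/3.879 = -3.92 W/m
(Negative Q' ⇒ heat flows inward; heat gain = 3.92 W/m.)

Q' = 3.92 W/m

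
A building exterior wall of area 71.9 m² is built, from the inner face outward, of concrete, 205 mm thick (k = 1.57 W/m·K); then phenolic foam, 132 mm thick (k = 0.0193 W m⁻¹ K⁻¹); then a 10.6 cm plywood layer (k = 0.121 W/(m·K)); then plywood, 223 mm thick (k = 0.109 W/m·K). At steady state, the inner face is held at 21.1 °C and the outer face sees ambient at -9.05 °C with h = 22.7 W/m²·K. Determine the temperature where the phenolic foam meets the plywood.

T = -0.05 °C

Resistance network (inner→outer):
  R_concrete = L/(kA) = 0.205/(1.57·71.9) = 0.001816 K/W
  R_phenolic foam = L/(kA) = 0.132/(0.0193·71.9) = 0.09512 K/W
  R_plywood = L/(kA) = 0.106/(0.121·71.9) = 0.01218 K/W
  R_plywood = L/(kA) = 0.223/(0.109·71.9) = 0.02845 K/W
  R_conv,out = 1/(hA) = 1/(22.7·71.9) = 6.127×10^-4 K/W
ΣR = 0.001816 + 0.09512 + 0.01218 + 0.02845 + 6.127×10^-4 = 0.1382 K/W
Q = ΔT/ΣR = (21.1 °C − -9.05 °C)/0.1382 = 218.2 W
From the inner boundary to the phenolic foam/plywood interface, ΣR_partial = 0.09694 K/W.
T_interface = T_in − Q·ΣR_partial = 21.1 °C − (218.2)(0.09694) = -0.05 °C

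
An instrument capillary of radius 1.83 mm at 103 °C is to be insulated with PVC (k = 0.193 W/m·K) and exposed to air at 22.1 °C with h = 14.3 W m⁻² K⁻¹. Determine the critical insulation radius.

For a cylinder, r_cr = k_ins/h = 0.193/14.3 = 0.0135 m = 1.35 cm

r_cr = 1.35 cm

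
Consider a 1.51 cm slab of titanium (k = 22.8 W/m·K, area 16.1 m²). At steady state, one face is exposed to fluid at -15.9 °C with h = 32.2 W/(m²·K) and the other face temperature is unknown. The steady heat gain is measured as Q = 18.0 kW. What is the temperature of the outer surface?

Sum the resistances:
  R_conv,in = 1/(hA) = 1/(32.2·16.1) = 0.001929 K/W
  R_titanium = L/(kA) = 0.0151/(22.8·16.1) = 4.114×10^-5 K/W
ΣR = 0.001970 K/W
ΔT = Q·ΣR = 18000 × 0.001970 = 35.46 K
Heat flows inward, so T_out = T_in + ΔT = -15.9 + 35.46 = 19.6 °C

T_out = 19.6 °C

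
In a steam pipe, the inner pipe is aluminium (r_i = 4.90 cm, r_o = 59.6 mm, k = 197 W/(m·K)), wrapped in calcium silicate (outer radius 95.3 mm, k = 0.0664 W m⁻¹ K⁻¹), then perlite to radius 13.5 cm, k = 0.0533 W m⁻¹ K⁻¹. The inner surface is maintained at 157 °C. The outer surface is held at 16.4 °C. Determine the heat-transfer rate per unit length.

Series thermal resistances, inner to outer:
  R'_aluminium = ln(0.0596/0.0490)/(2πk) = 0.1958/(2π·197) = 1.582×10^-4 m·K/W
  R'_calcium silicate = ln(0.0953/0.0596)/(2πk) = 0.4694/(2π·0.0664) = 1.125 m·K/W
  R'_perlite = ln(0.135/0.0953)/(2πk) = 0.3482/(2π·0.0533) = 1.040 m·K/W
ΣR = 1.582×10^-4 + 1.125 + 1.040 = 2.165 m·K/W
Q' = ΔT/ΣR = (157 °C − 16.4 °C)/2.165 = 64.9 W/m

Q' = 64.9 W/m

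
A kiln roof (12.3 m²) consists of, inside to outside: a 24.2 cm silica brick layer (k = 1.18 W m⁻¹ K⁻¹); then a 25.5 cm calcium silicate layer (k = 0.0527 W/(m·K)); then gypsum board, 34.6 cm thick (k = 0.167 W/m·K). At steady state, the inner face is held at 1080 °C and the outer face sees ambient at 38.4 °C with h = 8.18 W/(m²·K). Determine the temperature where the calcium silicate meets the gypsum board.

T = 354 °C

Resistance network (inner→outer):
  R_silica brick = L/(kA) = 0.242/(1.18·12.3) = 0.01667 K/W
  R_calcium silicate = L/(kA) = 0.255/(0.0527·12.3) = 0.3934 K/W
  R_gypsum board = L/(kA) = 0.346/(0.167·12.3) = 0.1684 K/W
  R_conv,out = 1/(hA) = 1/(8.18·12.3) = 0.009939 K/W
ΣR = 0.01667 + 0.3934 + 0.1684 + 0.009939 = 0.5884 K/W
Q = ΔT/ΣR = (1080 °C − 38.4 °C)/0.5884 = 1770 W
From the inner boundary to the calcium silicate/gypsum board interface, ΣR_partial = 0.4101 K/W.
T_interface = T_in − Q·ΣR_partial = 1080 °C − (1770)(0.4101) = 354 °C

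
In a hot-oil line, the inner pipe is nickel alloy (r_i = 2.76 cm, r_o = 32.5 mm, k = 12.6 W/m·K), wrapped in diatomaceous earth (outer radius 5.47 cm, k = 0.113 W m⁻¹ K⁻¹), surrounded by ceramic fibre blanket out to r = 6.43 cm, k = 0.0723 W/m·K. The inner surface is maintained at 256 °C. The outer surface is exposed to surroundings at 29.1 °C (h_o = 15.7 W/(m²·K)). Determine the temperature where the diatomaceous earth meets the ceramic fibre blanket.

T = 122 °C

Series thermal resistances, inner to outer:
  R'_nickel alloy = ln(0.0325/0.0276)/(2πk) = 0.1634/(2π·12.6) = 0.002064 m·K/W
  R'_diatomaceous earth = ln(0.0547/0.0325)/(2πk) = 0.5206/(2π·0.113) = 0.7333 m·K/W
  R'_ceramic fibre blanket = ln(0.0643/0.0547)/(2πk) = 0.1617/(2π·0.0723) = 0.3559 m·K/W
  R'_conv,out = 1/(2πr h) = 1/(2π·0.0643·15.7) = 0.1577 m·K/W
ΣR = 0.002064 + 0.7333 + 0.3559 + 0.1577 = 1.249 m·K/W
Q' = ΔT/ΣR = (256 °C − 29.1 °C)/1.249 = 181.7 W/m
From the inner boundary to the diatomaceous earth/ceramic fibre blanket interface, ΣR_partial = 0.7354 m·K/W.
T_interface = T_in − Q'·ΣR_partial = 256 °C − (181.7)(0.7354) = 122 °C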